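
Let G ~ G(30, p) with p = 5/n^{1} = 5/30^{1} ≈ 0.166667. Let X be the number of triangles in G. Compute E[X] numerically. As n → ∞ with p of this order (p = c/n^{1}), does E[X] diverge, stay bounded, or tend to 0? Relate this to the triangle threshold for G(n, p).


Number of potential triangles: C(30, 3) = 4060.
Each occurs with probability p³ ≈ (0.166667)³ ≈ 4.62962963e-03.
By linearity: E[X] = C(30, 3)·p³ ≈ 4060 · 4.62962963e-03 ≈ 18.796296.
Here α = 1, so p = 5/n is exactly at the triangle threshold p ~ 1/n. Asymptotically E[X] → c³/6 = 5³/6 = 125/6 ≈ 20.833333, a bounded constant. In this regime the triangle count is asymptotically Poisson(c³/6).

E[X] ≈ 18.796296; in regime p = Θ(1/n^{1}) E[X] stays bounded (at the triangle threshold p ~ 1/n).


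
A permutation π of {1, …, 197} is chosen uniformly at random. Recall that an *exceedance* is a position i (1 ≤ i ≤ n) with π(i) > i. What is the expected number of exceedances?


Write X = Σ_{i=1}^{197} X_i, where X_i = 1_{π(i) > i}.
For each fixed i, π(i) is uniform over {1, …, 197} (marginal of a uniform permutation), so P[π(i) > i] = (n − i)/n. Summing: Σ_{i=1}^{197} (n − i)/n = (0 + 1 + … + 196)/197 = 197(197 − 1)/(2·197) = (197 − 1)/2.
Hence E[X] = Σ_{i=1}^{197} (197 − i)/197 = 98 ≈ 98.0000.

E[X] = 98 = 98.0000.


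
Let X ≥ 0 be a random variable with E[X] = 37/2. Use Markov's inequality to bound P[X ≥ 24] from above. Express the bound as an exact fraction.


μ = E[X] = 37/2, a = 24.
Markov: P[X ≥ 24] ≤ μ/a = (37/2)/24 = 37/48.
Numerically: ≈ 0.771.
(Since a = 24 > μ = 18.500, the bound 37/48 is < 1 and informative.)

P[X ≥ 24] ≤ 37/48 ≈ 0.771.


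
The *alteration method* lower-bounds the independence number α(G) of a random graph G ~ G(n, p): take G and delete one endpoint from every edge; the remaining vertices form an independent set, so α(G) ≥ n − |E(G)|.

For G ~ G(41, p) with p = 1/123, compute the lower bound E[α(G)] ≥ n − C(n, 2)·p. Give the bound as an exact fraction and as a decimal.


E[|E(G)|] = C(41, 2)·p = 820 · (1/123) = 20/3.
E[α(G)] ≥ n − E[|E(G)|] = 41 − 20/3 = 103/3.
Numerically: ≈ 34.3333.
(This is only a lower bound; the true E[α(G)] may be larger.)

E[α(G)] ≥ 103/3 ≈ 34.3333.


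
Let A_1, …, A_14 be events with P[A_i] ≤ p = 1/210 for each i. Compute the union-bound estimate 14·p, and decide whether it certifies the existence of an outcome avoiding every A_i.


Union bound: P[∪_{i=1}^{14} A_i] ≤ Σ_i P[A_i] ≤ 14·p = 14·(1/210) = 1/15.
Numerically: 1/15 ≈ 0.0666667.
Is 1/15 < 1? YES.
Since P[∪ A_i] ≤ 1/15 < 1, the complement has P[∩ A_i^c] ≥ 1 − 1/15 = 14/15 > 0, so some outcome avoids every A_i.

14·p = 1/15 ≈ 0.0666667; existence CERTIFIED by the union bound.


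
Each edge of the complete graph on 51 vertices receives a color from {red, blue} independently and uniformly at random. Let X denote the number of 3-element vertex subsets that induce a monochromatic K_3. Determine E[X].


Let X = Σ_S X_S over the C(51, 3) = 20825 subsets S of size 3, where X_S = 1 if the K_3 on S is monochromatic.
For a fixed S, the K_3 on S has C(3, 2) = 3 edges. P[all 3 edges red] = (1/2)^3, and likewise for blue, so P[monochromatic] = 2·(1/2)^3 = 2^{1 − 3} = 1/4.
By linearity of expectation: E[X] = C(51, 3) · 2^{1 − 3} = 20825 · 1/4 = 20825/4.
Numerically: E[X] ≈ 5206.250000.

E[X] = C(51,3)·2^(1−C(3,2)) = 20825/4 ≈ 5206.250000.


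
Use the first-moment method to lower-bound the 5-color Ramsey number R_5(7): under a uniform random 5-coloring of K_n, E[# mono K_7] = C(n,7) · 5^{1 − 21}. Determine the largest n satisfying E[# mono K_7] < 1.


We need C(n, 7) · 5^{1 − 21} < 1, i.e. C(n, 7) < 5^{21 − 1} = 95367431640625.
Check values of n near the boundary:
  n = 332: C(332, 7) = 82772214646616; 82772214646616 < 95367431640625? YES
  n = 333: C(333, 7) = 84549532139028; 84549532139028 < 95367431640625? YES
  n = 334: C(334, 7) = 86359460961576; 86359460961576 < 95367431640625? YES
  n = 335: C(335, 7) = 88202498238195; 88202498238195 < 95367431640625? YES
  n = 336: C(336, 7) = 90079147136880; 90079147136880 < 95367431640625? YES
  n = 337: C(337, 7) = 91989916924632; 91989916924632 < 95367431640625? YES
  n = 338: C(338, 7) = 93935323022736; 93935323022736 < 95367431640625? YES
  n = 339: C(339, 7) = 95915887062372; 95915887062372 < 95367431640625? NO
  n = 340: C(340, 7) = 97932136940560; 97932136940560 < 95367431640625? NO
  n = 341: C(341, 7) = 99984606876440; 99984606876440 < 95367431640625? NO
The largest n with C(n, 7) < 95367431640625 is n = 338 (where E[X] = 93935323022736/95367431640625 ≈ 0.9850). Hence R_5(7) > 338, i.e. R_5(7) ≥ 339.

Largest n = 338; hence R_5(7) > 338.


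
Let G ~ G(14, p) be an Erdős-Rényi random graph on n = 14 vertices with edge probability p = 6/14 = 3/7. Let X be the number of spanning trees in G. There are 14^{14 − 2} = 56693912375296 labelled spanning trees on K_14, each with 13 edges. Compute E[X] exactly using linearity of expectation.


K_14 has 14^{14 − 2} = 56693912375296 labelled spanning trees.
For each such spanning tree H, let X_H = 1 if all 13 edges of H are present in G. Then P[X_H = 1] = p^{13} = (3/7)^{13} = 1594323/96889010407.
By linearity: E[X] = Σ_H E[X_H] = 56693912375296 · p^{13} = 56693912375296 · 1594323/96889010407 = 6530347008/7.
Numerically: E[X] ≈ 9.33e+08.

E[X] = 56693912375296 · (3/7)^{13} = 6530347008/7 ≈ 9.33e+08.


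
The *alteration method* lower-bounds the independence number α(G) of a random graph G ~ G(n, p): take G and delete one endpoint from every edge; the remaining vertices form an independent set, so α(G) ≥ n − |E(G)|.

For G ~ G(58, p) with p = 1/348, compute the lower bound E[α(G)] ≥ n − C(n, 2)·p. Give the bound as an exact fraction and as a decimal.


E[|E(G)|] = C(58, 2)·p = 1653 · (1/348) = 19/4.
E[α(G)] ≥ n − E[|E(G)|] = 58 − 19/4 = 213/4.
Numerically: ≈ 53.25000.
(This is only a lower bound; the true E[α(G)] may be larger.)

E[α(G)] ≥ 213/4 ≈ 53.25000.


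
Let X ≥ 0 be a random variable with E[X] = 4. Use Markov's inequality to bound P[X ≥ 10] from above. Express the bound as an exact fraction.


μ = E[X] = 4, a = 10.
Markov: P[X ≥ 10] ≤ μ/a = (4)/10 = 2/5.
Numerically: ≈ 0.4000.
(Since a = 10 > μ = 4.0000, the bound 2/5 is < 1 and informative.)

P[X ≥ 10] ≤ 2/5 ≈ 0.4000.


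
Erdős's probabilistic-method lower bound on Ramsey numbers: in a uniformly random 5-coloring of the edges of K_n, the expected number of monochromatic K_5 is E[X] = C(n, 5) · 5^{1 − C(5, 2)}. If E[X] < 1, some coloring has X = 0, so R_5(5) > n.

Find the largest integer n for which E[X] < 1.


We need C(n, 5) · 5^{1 − 10} < 1, i.e. C(n, 5) < 5^{10 − 1} = 1953125.
Check values of n near the boundary:
  n = 47: C(47, 5) = 1533939; 1533939 < 1953125? YES
  n = 48: C(48, 5) = 1712304; 1712304 < 1953125? YES
  n = 49: C(49, 5) = 1906884; 1906884 < 1953125? YES
  n = 50: C(50, 5) = 2118760; 2118760 < 1953125? NO
The largest n with C(n, 5) < 1953125 is n = 49 (where E[X] = 1906884/1953125 ≈ 0.976). Hence R_5(5) > 49, i.e. R_5(5) ≥ 50.

Largest n = 49; hence R_5(5) > 49.


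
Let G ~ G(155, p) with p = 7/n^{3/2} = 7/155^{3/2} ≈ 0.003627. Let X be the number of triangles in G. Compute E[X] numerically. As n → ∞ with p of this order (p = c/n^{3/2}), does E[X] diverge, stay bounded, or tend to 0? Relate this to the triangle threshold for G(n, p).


Number of potential triangles: C(155, 3) = 608685.
Each occurs with probability p³ ≈ (0.003627)³ ≈ 4.773110e-08.
By linearity: E[X] = C(155, 3)·p³ ≈ 608685 · 4.773110e-08 ≈ 0.0291.
Since α = 3/2 > 1, p = c/n^{3/2} = o(1/n) is below the triangle threshold p ~ 1/n. Asymptotically E[X] ~ (c³/6)·n^{3(1−α)} = (7³/6)·n^{-1.5} → 0, so by Markov's inequality G has no triangles w.h.p.

E[X] ≈ 0.0291; in regime p = Θ(1/n^{3/2}) E[X] tends to 0 (below the triangle threshold p ~ 1/n).


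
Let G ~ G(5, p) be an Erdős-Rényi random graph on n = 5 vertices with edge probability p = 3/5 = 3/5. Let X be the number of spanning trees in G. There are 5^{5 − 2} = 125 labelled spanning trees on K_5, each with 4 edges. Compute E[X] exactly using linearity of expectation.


K_5 has 5^{5 − 2} = 125 labelled spanning trees.
For each such spanning tree H, let X_H = 1 if all 4 edges of H are present in G. Then P[X_H = 1] = p^{4} = (3/5)^{4} = 81/625.
By linearity: E[X] = Σ_H E[X_H] = 125 · p^{4} = 125 · 81/625 = 81/5.
Numerically: E[X] ≈ 16.2.

E[X] = 125 · (3/5)^{4} = 81/5 ≈ 16.2.


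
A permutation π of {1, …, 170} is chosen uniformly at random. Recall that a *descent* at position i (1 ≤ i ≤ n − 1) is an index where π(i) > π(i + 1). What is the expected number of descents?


Write X = Σ X_I over i = 1, …, 169, with X_I the indicator of one descent.
There are 169 indicators.
For each fixed i, the pair (π(i), π(i+1)) is a uniformly random ordered pair of distinct values from {1, …, 170}; by symmetry P[π(i) > π(i+1)] = 1/2.
By linearity: E[X] = 169 · (1/2) = (170 − 1) · (1/2) = 169/2 ≈ 84.50000.

E[X] = 169/2 = 84.50000.


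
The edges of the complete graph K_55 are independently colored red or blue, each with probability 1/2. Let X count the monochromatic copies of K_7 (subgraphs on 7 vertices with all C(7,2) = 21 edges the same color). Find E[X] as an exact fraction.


Let X = Σ_S X_S over the C(55, 7) = 202927725 subsets S of size 7, where X_S = 1 if the K_7 on S is monochromatic.
For a fixed S, the K_7 on S has C(7, 2) = 21 edges. P[all 21 edges red] = (1/2)^21, and likewise for blue, so P[monochromatic] = 2·(1/2)^21 = 2^{1 − 21} = 1/1048576.
Summing: E[X] = C(55, 7) · 2^{1 − 21} = 202927725 · 1/1048576 = 202927725/1048576.
Numerically: E[X] ≈ 193.526959.

E[X] = C(55,7)·2^(1−C(7,2)) = 202927725/1048576 ≈ 193.526959.


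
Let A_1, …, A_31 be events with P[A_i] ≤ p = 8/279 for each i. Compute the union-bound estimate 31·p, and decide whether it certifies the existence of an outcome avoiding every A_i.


Union bound: P[∪_{i=1}^{31} A_i] ≤ Σ_i P[A_i] ≤ 31·p = 31·(8/279) = 8/9.
Numerically: 8/9 ≈ 0.888889.
Is 8/9 < 1? YES.
Since P[∪ A_i] ≤ 8/9 < 1, the complement has P[∩ A_i^c] ≥ 1 − 8/9 = 1/9 > 0, so some outcome avoids every A_i.

31·p = 8/9 ≈ 0.888889; existence CERTIFIED by the union bound.


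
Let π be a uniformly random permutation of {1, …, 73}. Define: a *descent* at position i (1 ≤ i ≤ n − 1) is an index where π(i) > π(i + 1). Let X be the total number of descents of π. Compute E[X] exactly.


Write X = Σ X_I over i = 1, …, 72, with X_I the indicator of one descent.
There are 72 indicators.
For each fixed i, the pair (π(i), π(i+1)) is a uniformly random ordered pair of distinct values from {1, …, 73}; by symmetry P[π(i) > π(i+1)] = 1/2.
By linearity: E[X] = 72 · (1/2) = (73 − 1) · (1/2) = 36 ≈ 36.000000.

E[X] = 36 = 36.000000.


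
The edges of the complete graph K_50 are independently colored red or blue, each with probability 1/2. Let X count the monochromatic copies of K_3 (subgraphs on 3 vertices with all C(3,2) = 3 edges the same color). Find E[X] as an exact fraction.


Let X = Σ_S X_S over the C(50, 3) = 19600 subsets S of size 3, where X_S = 1 if the K_3 on S is monochromatic.
For a fixed S, the K_3 on S has C(3, 2) = 3 edges. P[all 3 edges red] = (1/2)^3, and likewise for blue, so P[monochromatic] = 2·(1/2)^3 = 2^{1 − 3} = 1/4.
By linearity of expectation: E[X] = C(50, 3) · 2^{1 − 3} = 19600 · 1/4 = 4900.
Numerically: E[X] ≈ 4900.0000.

E[X] = C(50,3)·2^(1−C(3,2)) = 4900 ≈ 4900.0000.


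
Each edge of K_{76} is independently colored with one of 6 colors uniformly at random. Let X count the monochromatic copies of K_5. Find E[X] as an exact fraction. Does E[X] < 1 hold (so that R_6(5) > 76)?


E[X] = C(76, 5) · 6^{1 − 10} = 18474840 · 6^{−9} = 18474840/10077696.
As a reduced fraction: E[X] = 256595/139968 ≈ 1.8332.
Is E[X] < 1? NO.
Since E[X] ≥ 1, the first-moment bound is inconclusive at n = 76; it does NOT by itself certify R_6(5) > 76.

E[X] = 256595/139968 ≈ 1.8332; E[X] ≥ 1; first-moment method inconclusive here.


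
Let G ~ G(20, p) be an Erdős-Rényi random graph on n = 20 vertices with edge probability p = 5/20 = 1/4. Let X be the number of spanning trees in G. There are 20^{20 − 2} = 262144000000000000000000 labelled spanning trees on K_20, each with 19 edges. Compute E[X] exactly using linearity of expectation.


K_20 has 20^{20 − 2} = 262144000000000000000000 labelled spanning trees.
For each such spanning tree H, let X_H = 1 if all 19 edges of H are present in G. Then P[X_H = 1] = p^{19} = (1/4)^{19} = 1/274877906944.
By linearity of expectation: E[X] = Σ_H E[X_H] = 262144000000000000000000 · p^{19} = 262144000000000000000000 · 1/274877906944 = 3814697265625/4.
Numerically: E[X] ≈ 9.54e+11.

E[X] = 262144000000000000000000 · (1/4)^{19} = 3814697265625/4 ≈ 9.54e+11.


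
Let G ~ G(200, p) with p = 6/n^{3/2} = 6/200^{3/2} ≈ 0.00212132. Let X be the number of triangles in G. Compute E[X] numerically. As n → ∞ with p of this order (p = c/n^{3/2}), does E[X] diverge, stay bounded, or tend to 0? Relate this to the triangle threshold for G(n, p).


Number of potential triangles: C(200, 3) = 1313400.
Each occurs with probability p³ ≈ (0.00212132)³ ≈ 9.54594155e-09.
By linearity: E[X] = C(200, 3)·p³ ≈ 1313400 · 9.54594155e-09 ≈ 0.012538.
Since α = 3/2 > 1, p = c/n^{3/2} = o(1/n) is below the triangle threshold p ~ 1/n. Asymptotically E[X] ~ (c³/6)·n^{3(1−α)} = (6³/6)·n^{-1.5} → 0, so by Markov's inequality G has no triangles w.h.p.

E[X] ≈ 0.012538; in regime p = Θ(1/n^{3/2}) E[X] tends to 0 (below the triangle threshold p ~ 1/n).


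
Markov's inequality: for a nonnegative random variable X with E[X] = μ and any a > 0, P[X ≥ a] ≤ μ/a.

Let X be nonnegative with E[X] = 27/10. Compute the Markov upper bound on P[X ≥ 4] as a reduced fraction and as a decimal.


μ = E[X] = 27/10, a = 4.
Markov: P[X ≥ 4] ≤ μ/a = (27/10)/4 = 27/40.
Numerically: ≈ 0.675.
(Since a = 4 > μ = 2.700, the bound 27/40 is < 1 and informative.)

P[X ≥ 4] ≤ 27/40 ≈ 0.675.


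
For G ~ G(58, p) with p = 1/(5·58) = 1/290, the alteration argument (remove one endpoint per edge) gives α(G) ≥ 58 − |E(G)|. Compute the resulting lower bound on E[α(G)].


E[|E(G)|] = C(58, 2)·p = 1653 · (1/290) = 57/10.
E[α(G)] ≥ n − E[|E(G)|] = 58 − 57/10 = 523/10.
Numerically: ≈ 52.3000.
(This is only a lower bound; the true E[α(G)] may be larger.)

E[α(G)] ≥ 523/10 ≈ 52.3000.


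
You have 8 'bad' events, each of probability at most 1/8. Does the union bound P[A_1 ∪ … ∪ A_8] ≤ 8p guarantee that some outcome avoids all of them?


Union bound: P[∪_{i=1}^{8} A_i] ≤ Σ_i P[A_i] ≤ 8·p = 8·(1/8) = 1.
Numerically: 1 ≈ 1.000.
Is 1 < 1? NO.
Since the bound 1 is ≥ 1, the union bound is uninformative here; it does NOT by itself certify existence.

8·p = 1 ≈ 1.000; existence NOT certified by the union bound.


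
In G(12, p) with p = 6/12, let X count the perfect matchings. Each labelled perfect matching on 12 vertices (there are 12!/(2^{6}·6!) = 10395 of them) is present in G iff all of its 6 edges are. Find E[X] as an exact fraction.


K_12 has 12!/(2^{6}·6!) = 10395 labelled perfect matchings.
For each such perfect matching H, let X_H = 1 if all 6 edges of H are present in G. Then P[X_H = 1] = p^{6} = (1/2)^{6} = 1/64.
Summing the indicators: E[X] = Σ_H E[X_H] = 10395 · p^{6} = 10395 · 1/64 = 10395/64.
Numerically: E[X] ≈ 162.

E[X] = 10395 · (1/2)^{6} = 10395/64 ≈ 162.


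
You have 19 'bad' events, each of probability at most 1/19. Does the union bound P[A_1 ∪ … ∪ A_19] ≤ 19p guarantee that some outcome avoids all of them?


Union bound: P[∪_{i=1}^{19} A_i] ≤ Σ_i P[A_i] ≤ 19·p = 19·(1/19) = 1.
Numerically: 1 ≈ 1.000.
Is 1 < 1? NO.
Since the bound 1 is ≥ 1, the union bound is uninformative here; it does NOT by itself certify existence.

19·p = 1 ≈ 1.000; existence NOT certified by the union bound.


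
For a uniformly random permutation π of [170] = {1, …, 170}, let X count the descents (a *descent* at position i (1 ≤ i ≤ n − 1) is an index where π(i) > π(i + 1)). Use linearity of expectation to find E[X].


Write X = Σ X_I over i = 1, …, 169, with X_I the indicator of one descent.
There are 169 indicators.
For each fixed i, the pair (π(i), π(i+1)) is a uniformly random ordered pair of distinct values from {1, …, 170}; by symmetry P[π(i) > π(i+1)] = 1/2.
By linearity: E[X] = 169 · (1/2) = (170 − 1) · (1/2) = 169/2 ≈ 84.500000.

E[X] = 169/2 = 84.500000.


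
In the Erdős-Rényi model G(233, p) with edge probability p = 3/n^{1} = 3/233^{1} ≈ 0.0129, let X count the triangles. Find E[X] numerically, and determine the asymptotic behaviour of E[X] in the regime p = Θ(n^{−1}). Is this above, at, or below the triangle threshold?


Number of potential triangles: C(233, 3) = 2081156.
Each occurs with probability p³ ≈ (0.0129)³ ≈ 2.13450e-06.
By linearity: E[X] = C(233, 3)·p³ ≈ 2081156 · 2.13450e-06 ≈ 4.442.
Here α = 1, so p = 3/n is exactly at the triangle threshold p ~ 1/n. Asymptotically E[X] → c³/6 = 3³/6 = 9/2 ≈ 4.500, a bounded constant. In this regime the triangle count is asymptotically Poisson(c³/6).

E[X] ≈ 4.442; in regime p = Θ(1/n^{1}) E[X] stays bounded (at the triangle threshold p ~ 1/n).


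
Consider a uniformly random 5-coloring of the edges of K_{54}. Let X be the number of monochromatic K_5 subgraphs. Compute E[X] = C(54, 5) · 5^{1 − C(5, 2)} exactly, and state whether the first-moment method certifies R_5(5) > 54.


E[X] = C(54, 5) · 5^{1 − 10} = 3162510 · 5^{−9} = 3162510/1953125.
As a reduced fraction: E[X] = 632502/390625 ≈ 1.619205.
Is E[X] < 1? NO.
Since E[X] ≥ 1, the first-moment bound is inconclusive at n = 54; it does NOT by itself certify R_5(5) > 54.

E[X] = 632502/390625 ≈ 1.619205; E[X] ≥ 1; first-moment method inconclusive here.


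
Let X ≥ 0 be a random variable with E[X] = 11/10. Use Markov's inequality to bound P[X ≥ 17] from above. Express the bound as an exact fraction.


μ = E[X] = 11/10, a = 17.
Markov: P[X ≥ 17] ≤ μ/a = (11/10)/17 = 11/170.
Numerically: ≈ 0.065.
(Since a = 17 > μ = 1.100, the bound 11/170 is < 1 and informative.)

P[X ≥ 17] ≤ 11/170 ≈ 0.065.


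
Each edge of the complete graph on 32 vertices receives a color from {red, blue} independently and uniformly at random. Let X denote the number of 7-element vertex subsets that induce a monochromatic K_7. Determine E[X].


Let X = Σ_S X_S over the C(32, 7) = 3365856 subsets S of size 7, where X_S = 1 if the K_7 on S is monochromatic.
For a fixed S, the K_7 on S has C(7, 2) = 21 edges. P[all 21 edges red] = (1/2)^21, and likewise for blue, so P[monochromatic] = 2·(1/2)^21 = 2^{1 − 21} = 1/1048576.
By linearity: E[X] = C(32, 7) · 2^{1 − 21} = 3365856 · 1/1048576 = 105183/32768.
Numerically: E[X] ≈ 3.209930.

E[X] = C(32,7)·2^(1−C(7,2)) = 105183/32768 ≈ 3.209930.


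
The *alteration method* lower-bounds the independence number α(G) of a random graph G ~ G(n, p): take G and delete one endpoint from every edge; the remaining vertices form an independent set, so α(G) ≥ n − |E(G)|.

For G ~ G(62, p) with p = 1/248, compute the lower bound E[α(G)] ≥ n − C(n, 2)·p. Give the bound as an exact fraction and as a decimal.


E[|E(G)|] = C(62, 2)·p = 1891 · (1/248) = 61/8.
E[α(G)] ≥ n − E[|E(G)|] = 62 − 61/8 = 435/8.
Numerically: ≈ 54.3750.
(This is only a lower bound; the true E[α(G)] may be larger.)

E[α(G)] ≥ 435/8 ≈ 54.3750.


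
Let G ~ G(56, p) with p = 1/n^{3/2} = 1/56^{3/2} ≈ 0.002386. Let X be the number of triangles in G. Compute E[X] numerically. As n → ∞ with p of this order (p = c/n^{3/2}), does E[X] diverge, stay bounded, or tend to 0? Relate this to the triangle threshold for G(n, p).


Number of potential triangles: C(56, 3) = 27720.
Each occurs with probability p³ ≈ (0.002386)³ ≈ 1.358795e-08.
By linearity: E[X] = C(56, 3)·p³ ≈ 27720 · 1.358795e-08 ≈ 0.0004.
Since α = 3/2 > 1, p = c/n^{3/2} = o(1/n) is below the triangle threshold p ~ 1/n. Asymptotically E[X] ~ (c³/6)·n^{3(1−α)} = (1³/6)·n^{-1.5} → 0, so by Markov's inequality G has no triangles w.h.p.

E[X] ≈ 0.0004; in regime p = Θ(1/n^{3/2}) E[X] tends to 0 (below the triangle threshold p ~ 1/n).


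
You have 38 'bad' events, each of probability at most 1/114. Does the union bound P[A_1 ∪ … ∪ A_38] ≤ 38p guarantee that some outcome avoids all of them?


Union bound: P[∪_{i=1}^{38} A_i] ≤ Σ_i P[A_i] ≤ 38·p = 38·(1/114) = 1/3.
Numerically: 1/3 ≈ 0.3333.
Is 1/3 < 1? YES.
Since P[∪ A_i] ≤ 1/3 < 1, the complement has P[∩ A_i^c] ≥ 1 − 1/3 = 2/3 > 0, so some outcome avoids every A_i.

38·p = 1/3 ≈ 0.3333; existence CERTIFIED by the union bound.


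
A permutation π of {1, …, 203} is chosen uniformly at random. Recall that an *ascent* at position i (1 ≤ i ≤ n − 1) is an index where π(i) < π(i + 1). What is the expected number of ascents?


Write X = Σ X_I over i = 1, …, 202, with X_I the indicator of one ascent.
There are 202 indicators.
For each fixed i, the pair (π(i), π(i+1)) is a uniformly random ordered pair of distinct values from {1, …, 203}; by symmetry P[π(i) < π(i+1)] = 1/2.
By linearity: E[X] = 202 · (1/2) = (203 − 1) · (1/2) = 101 ≈ 101.000.

E[X] = 101 = 101.000.


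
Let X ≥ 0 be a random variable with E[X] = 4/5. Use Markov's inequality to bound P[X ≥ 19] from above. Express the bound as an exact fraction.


μ = E[X] = 4/5, a = 19.
Markov: P[X ≥ 19] ≤ μ/a = (4/5)/19 = 4/95.
Numerically: ≈ 0.04211.
(Since a = 19 > μ = 0.80000, the bound 4/95 is < 1 and informative.)

P[X ≥ 19] ≤ 4/95 ≈ 0.04211.


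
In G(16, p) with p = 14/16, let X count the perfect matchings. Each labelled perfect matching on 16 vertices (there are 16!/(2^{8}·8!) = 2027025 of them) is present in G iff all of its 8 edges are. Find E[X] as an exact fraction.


K_16 has 16!/(2^{8}·8!) = 2027025 labelled perfect matchings.
For each such perfect matching H, let X_H = 1 if all 8 edges of H are present in G. Then P[X_H = 1] = p^{8} = (7/8)^{8} = 5764801/16777216.
Summing the indicators: E[X] = Σ_H E[X_H] = 2027025 · p^{8} = 2027025 · 5764801/16777216 = 11685395747025/16777216.
Numerically: E[X] ≈ 6.97e+05.

E[X] = 2027025 · (7/8)^{8} = 11685395747025/16777216 ≈ 6.97e+05.


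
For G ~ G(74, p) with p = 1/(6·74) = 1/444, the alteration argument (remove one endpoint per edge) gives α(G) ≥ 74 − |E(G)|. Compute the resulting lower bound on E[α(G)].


E[|E(G)|] = C(74, 2)·p = 2701 · (1/444) = 73/12.
E[α(G)] ≥ n − E[|E(G)|] = 74 − 73/12 = 815/12.
Numerically: ≈ 67.9167.
(This is only a lower bound; the true E[α(G)] may be larger.)

E[α(G)] ≥ 815/12 ≈ 67.9167.


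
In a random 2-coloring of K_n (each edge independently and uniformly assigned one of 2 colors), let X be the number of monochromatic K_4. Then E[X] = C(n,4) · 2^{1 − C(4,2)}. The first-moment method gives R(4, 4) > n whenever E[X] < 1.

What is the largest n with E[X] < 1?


We need C(n, 4) · 2^{1 − 6} < 1, i.e. C(n, 4) < 2^{6 − 1} = 32.
Check values of n near the boundary:
  n = 4: C(4, 4) = 1; 1 < 32? YES
  n = 5: C(5, 4) = 5; 5 < 32? YES
  n = 6: C(6, 4) = 15; 15 < 32? YES
  n = 7: C(7, 4) = 35; 35 < 32? NO
The largest n with C(n, 4) < 32 is n = 6 (where E[X] = 15/32 ≈ 0.469). Hence R(4, 4) > 6, i.e. R(4, 4) ≥ 7.

Largest n = 6; hence R(4, 4) > 6.


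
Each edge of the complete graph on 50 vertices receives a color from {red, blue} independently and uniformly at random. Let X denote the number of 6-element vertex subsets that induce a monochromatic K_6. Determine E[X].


Let X = Σ_S X_S over the C(50, 6) = 15890700 subsets S of size 6, where X_S = 1 if the K_6 on S is monochromatic.
For a fixed S, the K_6 on S has C(6, 2) = 15 edges. P[all 15 edges red] = (1/2)^15, and likewise for blue, so P[monochromatic] = 2·(1/2)^15 = 2^{1 − 15} = 1/16384.
By linearity of expectation: E[X] = C(50, 6) · 2^{1 − 15} = 15890700 · 1/16384 = 3972675/4096.
Numerically: E[X] ≈ 969.8914.

E[X] = C(50,6)·2^(1−C(6,2)) = 3972675/4096 ≈ 969.8914.


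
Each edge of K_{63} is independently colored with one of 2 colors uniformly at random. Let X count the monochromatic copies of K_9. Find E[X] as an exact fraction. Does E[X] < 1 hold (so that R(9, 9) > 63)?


E[X] = C(63, 9) · 2^{1 − 36} = 23667689815 · 2^{−35} = 23667689815/34359738368.
As a reduced fraction: E[X] = 23667689815/34359738368 ≈ 0.6888.
Is E[X] < 1? YES.
Since E[X] < 1, there exists a 2-coloring of K_{63} with no monochromatic K_9; hence R(9, 9) > 63.

E[X] = 23667689815/34359738368 ≈ 0.6888; E[X] < 1, so R(9, 9) > 63.


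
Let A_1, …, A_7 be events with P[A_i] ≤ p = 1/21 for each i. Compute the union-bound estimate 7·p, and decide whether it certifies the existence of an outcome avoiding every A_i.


Union bound: P[∪_{i=1}^{7} A_i] ≤ Σ_i P[A_i] ≤ 7·p = 7·(1/21) = 1/3.
Numerically: 1/3 ≈ 0.3333333.
Is 1/3 < 1? YES.
Since P[∪ A_i] ≤ 1/3 < 1, the complement has P[∩ A_i^c] ≥ 1 − 1/3 = 2/3 > 0, so some outcome avoids every A_i.

7·p = 1/3 ≈ 0.3333333; existence CERTIFIED by the union bound.


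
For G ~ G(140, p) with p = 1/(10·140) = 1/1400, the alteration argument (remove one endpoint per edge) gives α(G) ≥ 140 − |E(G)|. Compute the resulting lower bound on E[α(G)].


E[|E(G)|] = C(140, 2)·p = 9730 · (1/1400) = 139/20.
E[α(G)] ≥ n − E[|E(G)|] = 140 − 139/20 = 2661/20.
Numerically: ≈ 133.050.
(This is only a lower bound; the true E[α(G)] may be larger.)

E[α(G)] ≥ 2661/20 ≈ 133.050.


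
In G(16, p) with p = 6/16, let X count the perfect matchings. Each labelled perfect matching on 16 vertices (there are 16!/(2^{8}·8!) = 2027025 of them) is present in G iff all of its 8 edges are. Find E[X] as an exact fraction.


K_16 has 16!/(2^{8}·8!) = 2027025 labelled perfect matchings.
For each such perfect matching H, let X_H = 1 if all 8 edges of H are present in G. Then P[X_H = 1] = p^{8} = (3/8)^{8} = 6561/16777216.
By linearity of expectation: E[X] = Σ_H E[X_H] = 2027025 · p^{8} = 2027025 · 6561/16777216 = 13299311025/16777216.
Numerically: E[X] ≈ 792.7.

E[X] = 2027025 · (3/8)^{8} = 13299311025/16777216 ≈ 792.7.


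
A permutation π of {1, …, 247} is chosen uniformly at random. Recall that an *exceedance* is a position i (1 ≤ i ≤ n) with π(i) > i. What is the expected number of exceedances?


Write X = Σ_{i=1}^{247} X_i, where X_i = 1_{π(i) > i}.
For each fixed i, π(i) is uniform over {1, …, 247} (marginal of a uniform permutation), so P[π(i) > i] = (n − i)/n. Summing: Σ_{i=1}^{247} (n − i)/n = (0 + 1 + … + 246)/247 = 247(247 − 1)/(2·247) = (247 − 1)/2.
Hence E[X] = Σ_{i=1}^{247} (247 − i)/247 = 123 ≈ 123.0000.

E[X] = 123 = 123.0000.


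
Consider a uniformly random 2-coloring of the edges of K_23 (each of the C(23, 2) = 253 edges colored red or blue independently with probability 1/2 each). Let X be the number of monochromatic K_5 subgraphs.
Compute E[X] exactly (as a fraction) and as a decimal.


Let X = Σ_S X_S over the C(23, 5) = 33649 subsets S of size 5, where X_S = 1 if the K_5 on S is monochromatic.
For a fixed S, the K_5 on S has C(5, 2) = 10 edges. P[all 10 edges red] = (1/2)^10, and likewise for blue, so P[monochromatic] = 2·(1/2)^10 = 2^{1 − 10} = 1/512.
By linearity of expectation: E[X] = C(23, 5) · 2^{1 − 10} = 33649 · 1/512 = 33649/512.
Numerically: E[X] ≈ 65.7207.

E[X] = C(23,5)·2^(1−C(5,2)) = 33649/512 ≈ 65.7207.


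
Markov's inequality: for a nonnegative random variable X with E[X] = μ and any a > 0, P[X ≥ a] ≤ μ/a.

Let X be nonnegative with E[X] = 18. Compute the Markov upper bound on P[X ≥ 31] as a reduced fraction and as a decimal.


μ = E[X] = 18, a = 31.
Markov: P[X ≥ 31] ≤ μ/a = (18)/31 = 18/31.
Numerically: ≈ 0.58065.
(Since a = 31 > μ = 18.00000, the bound 18/31 is < 1 and informative.)

P[X ≥ 31] ≤ 18/31 ≈ 0.58065.


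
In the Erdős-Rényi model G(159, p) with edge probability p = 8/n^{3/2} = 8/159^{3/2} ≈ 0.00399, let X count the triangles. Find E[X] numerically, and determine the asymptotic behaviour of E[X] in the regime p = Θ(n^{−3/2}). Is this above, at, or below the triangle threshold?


Number of potential triangles: C(159, 3) = 657359.
Each occurs with probability p³ ≈ (0.00399)³ ≈ 6.353059e-08.
By linearity: E[X] = C(159, 3)·p³ ≈ 657359 · 6.353059e-08 ≈ 0.0418.
Since α = 3/2 > 1, p = c/n^{3/2} = o(1/n) is below the triangle threshold p ~ 1/n. Asymptotically E[X] ~ (c³/6)·n^{3(1−α)} = (8³/6)·n^{-1.5} → 0, so by Markov's inequality G has no triangles w.h.p.

E[X] ≈ 0.0418; in regime p = Θ(1/n^{3/2}) E[X] tends to 0 (below the triangle threshold p ~ 1/n).


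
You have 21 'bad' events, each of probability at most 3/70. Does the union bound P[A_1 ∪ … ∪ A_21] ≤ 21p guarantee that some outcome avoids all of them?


Union bound: P[∪_{i=1}^{21} A_i] ≤ Σ_i P[A_i] ≤ 21·p = 21·(3/70) = 9/10.
Numerically: 9/10 ≈ 0.9000.
Is 9/10 < 1? YES.
Since P[∪ A_i] ≤ 9/10 < 1, the complement has P[∩ A_i^c] ≥ 1 − 9/10 = 1/10 > 0, so some outcome avoids every A_i.

21·p = 9/10 ≈ 0.9000; existence CERTIFIED by the union bound.


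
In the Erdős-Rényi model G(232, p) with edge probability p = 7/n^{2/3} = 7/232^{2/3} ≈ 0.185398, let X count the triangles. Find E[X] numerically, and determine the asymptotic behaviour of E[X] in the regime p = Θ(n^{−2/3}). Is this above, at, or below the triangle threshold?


Number of potential triangles: C(232, 3) = 2054360.
Each occurs with probability p³ ≈ (0.185398)³ ≈ 6.37262188e-03.
By linearity: E[X] = C(232, 3)·p³ ≈ 2054360 · 6.37262188e-03 ≈ 13091.659483.
Since α = 2/3 < 1, p = c/n^{2/3} ≫ 1/n is above the triangle threshold p ~ 1/n. Asymptotically E[X] ~ (c³/6)·n^{3(1−α)} = (7³/6)·n^{1} → ∞; triangles are abundant w.h.p.

E[X] ≈ 13091.659483; in regime p = Θ(1/n^{2/3}) E[X] diverges (above the triangle threshold p ~ 1/n).


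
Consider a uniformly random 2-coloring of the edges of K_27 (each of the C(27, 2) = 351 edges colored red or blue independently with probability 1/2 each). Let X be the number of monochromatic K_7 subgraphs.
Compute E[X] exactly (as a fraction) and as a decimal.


Let X = Σ_S X_S over the C(27, 7) = 888030 subsets S of size 7, where X_S = 1 if the K_7 on S is monochromatic.
For a fixed S, the K_7 on S has C(7, 2) = 21 edges. P[all 21 edges red] = (1/2)^21, and likewise for blue, so P[monochromatic] = 2·(1/2)^21 = 2^{1 − 21} = 1/1048576.
By linearity of expectation: E[X] = C(27, 7) · 2^{1 − 21} = 888030 · 1/1048576 = 444015/524288.
Numerically: E[X] ≈ 0.84689.

E[X] = C(27,7)·2^(1−C(7,2)) = 444015/524288 ≈ 0.84689.


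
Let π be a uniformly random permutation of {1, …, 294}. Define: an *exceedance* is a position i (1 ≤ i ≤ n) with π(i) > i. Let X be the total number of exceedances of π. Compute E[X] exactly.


Write X = Σ_{i=1}^{294} X_i, where X_i = 1_{π(i) > i}.
For each fixed i, π(i) is uniform over {1, …, 294} (marginal of a uniform permutation), so P[π(i) > i] = (n − i)/n. Summing: Σ_{i=1}^{294} (n − i)/n = (0 + 1 + … + 293)/294 = 294(294 − 1)/(2·294) = (294 − 1)/2.
Hence E[X] = Σ_{i=1}^{294} (294 − i)/294 = 293/2 ≈ 146.50000.

E[X] = 293/2 = 146.50000.


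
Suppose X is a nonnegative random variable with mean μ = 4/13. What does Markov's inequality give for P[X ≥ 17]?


μ = E[X] = 4/13, a = 17.
Markov: P[X ≥ 17] ≤ μ/a = (4/13)/17 = 4/221.
Numerically: ≈ 0.0181.
(Since a = 17 > μ = 0.3077, the bound 4/221 is < 1 and informative.)

P[X ≥ 17] ≤ 4/221 ≈ 0.0181.


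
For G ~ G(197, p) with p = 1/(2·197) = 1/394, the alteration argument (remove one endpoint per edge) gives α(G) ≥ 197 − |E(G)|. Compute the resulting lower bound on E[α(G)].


E[|E(G)|] = C(197, 2)·p = 19306 · (1/394) = 49.
E[α(G)] ≥ n − E[|E(G)|] = 197 − 49 = 148.
Numerically: ≈ 148.000.
(This is only a lower bound; the true E[α(G)] may be larger.)

E[α(G)] ≥ 148 ≈ 148.000.


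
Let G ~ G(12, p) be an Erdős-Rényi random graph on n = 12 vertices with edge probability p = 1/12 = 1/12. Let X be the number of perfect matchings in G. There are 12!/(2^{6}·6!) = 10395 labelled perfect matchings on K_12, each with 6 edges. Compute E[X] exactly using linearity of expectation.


K_12 has 12!/(2^{6}·6!) = 10395 labelled perfect matchings.
For each such perfect matching H, let X_H = 1 if all 6 edges of H are present in G. Then P[X_H = 1] = p^{6} = (1/12)^{6} = 1/2985984.
By linearity of expectation: E[X] = Σ_H E[X_H] = 10395 · p^{6} = 10395 · 1/2985984 = 385/110592.
Numerically: E[X] ≈ 0.00348.

E[X] = 10395 · (1/12)^{6} = 385/110592 ≈ 0.00348.


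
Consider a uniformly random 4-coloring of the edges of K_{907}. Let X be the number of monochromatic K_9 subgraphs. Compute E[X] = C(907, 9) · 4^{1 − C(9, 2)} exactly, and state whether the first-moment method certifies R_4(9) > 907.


E[X] = C(907, 9) · 4^{1 − 36} = 1100045734961417331175 · 4^{−35} = 1100045734961417331175/1180591620717411303424.
As a reduced fraction: E[X] = 1100045734961417331175/1180591620717411303424 ≈ 0.931775.
Is E[X] < 1? YES.
Since E[X] < 1, there exists a 4-coloring of K_{907} with no monochromatic K_9; hence R_4(9) > 907.

E[X] = 1100045734961417331175/1180591620717411303424 ≈ 0.931775; E[X] < 1, so R_4(9) > 907.


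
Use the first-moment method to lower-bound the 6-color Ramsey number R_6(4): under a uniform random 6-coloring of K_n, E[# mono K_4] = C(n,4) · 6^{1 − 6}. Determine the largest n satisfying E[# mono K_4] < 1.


We need C(n, 4) · 6^{1 − 6} < 1, i.e. C(n, 4) < 6^{6 − 1} = 7776.
Check values of n near the boundary:
  n = 18: C(18, 4) = 3060; 3060 < 7776? YES
  n = 19: C(19, 4) = 3876; 3876 < 7776? YES
  n = 20: C(20, 4) = 4845; 4845 < 7776? YES
  n = 21: C(21, 4) = 5985; 5985 < 7776? YES
  n = 22: C(22, 4) = 7315; 7315 < 7776? YES
  n = 23: C(23, 4) = 8855; 8855 < 7776? NO
  n = 24: C(24, 4) = 10626; 10626 < 7776? NO
The largest n with C(n, 4) < 7776 is n = 22 (where E[X] = 7315/7776 ≈ 0.9407). Hence R_6(4) > 22, i.e. R_6(4) ≥ 23.

Largest n = 22; hence R_6(4) > 22.


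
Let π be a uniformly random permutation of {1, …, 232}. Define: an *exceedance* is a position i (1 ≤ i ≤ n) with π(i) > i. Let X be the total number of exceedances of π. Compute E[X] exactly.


Write X = Σ_{i=1}^{232} X_i, where X_i = 1_{π(i) > i}.
For each fixed i, π(i) is uniform over {1, …, 232} (marginal of a uniform permutation), so P[π(i) > i] = (n − i)/n. Summing: Σ_{i=1}^{232} (n − i)/n = (0 + 1 + … + 231)/232 = 232(232 − 1)/(2·232) = (232 − 1)/2.
Hence E[X] = Σ_{i=1}^{232} (232 − i)/232 = 231/2 ≈ 115.500.

E[X] = 231/2 = 115.500.


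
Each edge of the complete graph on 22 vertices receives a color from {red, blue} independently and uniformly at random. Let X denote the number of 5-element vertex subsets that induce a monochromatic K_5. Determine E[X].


Let X = Σ_S X_S over the C(22, 5) = 26334 subsets S of size 5, where X_S = 1 if the K_5 on S is monochromatic.
For a fixed S, the K_5 on S has C(5, 2) = 10 edges. P[all 10 edges red] = (1/2)^10, and likewise for blue, so P[monochromatic] = 2·(1/2)^10 = 2^{1 − 10} = 1/512.
Summing: E[X] = C(22, 5) · 2^{1 − 10} = 26334 · 1/512 = 13167/256.
Numerically: E[X] ≈ 51.433594.

E[X] = C(22,5)·2^(1−C(5,2)) = 13167/256 ≈ 51.433594.


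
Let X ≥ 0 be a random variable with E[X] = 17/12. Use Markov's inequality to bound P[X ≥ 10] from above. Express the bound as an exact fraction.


μ = E[X] = 17/12, a = 10.
Markov: P[X ≥ 10] ≤ μ/a = (17/12)/10 = 17/120.
Numerically: ≈ 0.14167.
(Since a = 10 > μ = 1.41667, the bound 17/120 is < 1 and informative.)

P[X ≥ 10] ≤ 17/120 ≈ 0.14167.


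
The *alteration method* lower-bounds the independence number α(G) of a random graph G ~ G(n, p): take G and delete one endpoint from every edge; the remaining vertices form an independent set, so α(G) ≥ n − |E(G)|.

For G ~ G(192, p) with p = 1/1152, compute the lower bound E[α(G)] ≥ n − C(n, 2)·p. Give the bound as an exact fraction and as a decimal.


E[|E(G)|] = C(192, 2)·p = 18336 · (1/1152) = 191/12.
E[α(G)] ≥ n − E[|E(G)|] = 192 − 191/12 = 2113/12.
Numerically: ≈ 176.0833.
(This is only a lower bound; the true E[α(G)] may be larger.)

E[α(G)] ≥ 2113/12 ≈ 176.0833.


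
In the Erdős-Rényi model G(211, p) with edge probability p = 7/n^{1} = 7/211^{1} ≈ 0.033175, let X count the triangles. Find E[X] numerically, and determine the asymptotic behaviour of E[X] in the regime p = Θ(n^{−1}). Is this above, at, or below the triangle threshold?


Number of potential triangles: C(211, 3) = 1543465.
Each occurs with probability p³ ≈ (0.033175)³ ≈ 3.6512936e-05.
By linearity: E[X] = C(211, 3)·p³ ≈ 1543465 · 3.6512936e-05 ≈ 56.35644.
Here α = 1, so p = 7/n is exactly at the triangle threshold p ~ 1/n. Asymptotically E[X] → c³/6 = 7³/6 = 343/6 ≈ 57.16667, a bounded constant. In this regime the triangle count is asymptotically Poisson(c³/6).

E[X] ≈ 56.35644; in regime p = Θ(1/n^{1}) E[X] stays bounded (at the triangle threshold p ~ 1/n).


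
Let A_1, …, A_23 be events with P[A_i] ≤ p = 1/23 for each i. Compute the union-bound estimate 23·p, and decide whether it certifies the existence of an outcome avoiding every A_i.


Union bound: P[∪_{i=1}^{23} A_i] ≤ Σ_i P[A_i] ≤ 23·p = 23·(1/23) = 1.
Numerically: 1 ≈ 1.000.
Is 1 < 1? NO.
Since the bound 1 is ≥ 1, the union bound is uninformative here; it does NOT by itself certify existence.

23·p = 1 ≈ 1.000; existence NOT certified by the union bound.


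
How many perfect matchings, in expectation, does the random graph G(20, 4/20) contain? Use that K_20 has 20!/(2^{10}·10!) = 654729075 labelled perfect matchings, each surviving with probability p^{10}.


K_20 has 20!/(2^{10}·10!) = 654729075 labelled perfect matchings.
For each such perfect matching H, let X_H = 1 if all 10 edges of H are present in G. Then P[X_H = 1] = p^{10} = (1/5)^{10} = 1/9765625.
By linearity of expectation: E[X] = Σ_H E[X_H] = 654729075 · p^{10} = 654729075 · 1/9765625 = 26189163/390625.
Numerically: E[X] ≈ 67.044.

E[X] = 654729075 · (1/5)^{10} = 26189163/390625 ≈ 67.044.


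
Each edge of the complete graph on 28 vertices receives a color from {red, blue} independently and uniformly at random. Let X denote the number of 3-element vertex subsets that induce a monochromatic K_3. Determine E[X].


Let X = Σ_S X_S over the C(28, 3) = 3276 subsets S of size 3, where X_S = 1 if the K_3 on S is monochromatic.
For a fixed S, the K_3 on S has C(3, 2) = 3 edges. P[all 3 edges red] = (1/2)^3, and likewise for blue, so P[monochromatic] = 2·(1/2)^3 = 2^{1 − 3} = 1/4.
Summing: E[X] = C(28, 3) · 2^{1 − 3} = 3276 · 1/4 = 819.
Numerically: E[X] ≈ 819.0000.

E[X] = C(28,3)·2^(1−C(3,2)) = 819 ≈ 819.0000.


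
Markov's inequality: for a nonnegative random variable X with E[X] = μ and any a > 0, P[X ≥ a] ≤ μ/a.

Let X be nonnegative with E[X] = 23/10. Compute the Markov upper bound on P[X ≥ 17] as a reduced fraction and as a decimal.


μ = E[X] = 23/10, a = 17.
Markov: P[X ≥ 17] ≤ μ/a = (23/10)/17 = 23/170.
Numerically: ≈ 0.135294.
(Since a = 17 > μ = 2.300000, the bound 23/170 is < 1 and informative.)

P[X ≥ 17] ≤ 23/170 ≈ 0.135294.


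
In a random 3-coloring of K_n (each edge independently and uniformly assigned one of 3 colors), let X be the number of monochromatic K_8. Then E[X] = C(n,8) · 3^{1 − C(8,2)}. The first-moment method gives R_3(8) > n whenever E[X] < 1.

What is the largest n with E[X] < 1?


We need C(n, 8) · 3^{1 − 28} < 1, i.e. C(n, 8) < 3^{28 − 1} = 7625597484987.
Check values of n near the boundary:
  n = 155: C(155, 8) = 6876747915675; 6876747915675 < 7625597484987? YES
  n = 156: C(156, 8) = 7248464019225; 7248464019225 < 7625597484987? YES
  n = 157: C(157, 8) = 7637643295425; 7637643295425 < 7625597484987? NO
The largest n with C(n, 8) < 7625597484987 is n = 156 (where E[X] = 805384891025/847288609443 ≈ 0.951). Hence R_3(8) > 156, i.e. R_3(8) ≥ 157.

Largest n = 156; hence R_3(8) > 156.
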